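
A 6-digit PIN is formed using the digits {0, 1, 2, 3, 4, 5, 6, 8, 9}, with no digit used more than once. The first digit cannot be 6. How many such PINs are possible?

The first digit has 9−1 = 8 choices (anything except 6).
The remaining 5 digits are filled from the other 8 symbols without repetition: 8 × 7 × 6 × 5 × 4 = 6720.
Total: 8 × 6720 = 53760.

53760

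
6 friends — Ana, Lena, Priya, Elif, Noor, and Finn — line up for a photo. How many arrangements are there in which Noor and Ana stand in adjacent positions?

Glue Noor and Ana into one block (2 internal orders), leaving 5 units to arrange in a row.
That gives 2 × 5! = 2 × 120 = 240.

240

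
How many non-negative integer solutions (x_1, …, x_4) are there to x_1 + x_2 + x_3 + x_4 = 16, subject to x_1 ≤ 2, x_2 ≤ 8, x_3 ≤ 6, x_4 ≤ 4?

By stars and bars, unrestricted non-negative solutions to x_1+…+x_4 = 16 number C(16+3,3) = 969.
Subtract solutions that violate a single cap (substitute x_i' = x_i − (cap_i+1)): x_1 ≥ 3 gives C(16,3) = 560; x_2 ≥ 9 gives C(10,3) = 120; x_3 ≥ 7 gives C(12,3) = 220; x_4 ≥ 5 gives C(14,3) = 364. Together 1264.
Add back pairs where two caps are both exceeded: 35 + 84 + 165 + 1 + 10 + 35 = 330.
Subtract triples: 0 + 0 + 4 + 0 = 4.
By inclusion–exclusion the count is 969 − 1264 + 330 − 4 = 31.

31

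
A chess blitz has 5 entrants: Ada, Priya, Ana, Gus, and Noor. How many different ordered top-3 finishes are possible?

This is an ordered selection of 3 from 5: P(5,3).
That gives 5 × 4 × 3 = 60.

60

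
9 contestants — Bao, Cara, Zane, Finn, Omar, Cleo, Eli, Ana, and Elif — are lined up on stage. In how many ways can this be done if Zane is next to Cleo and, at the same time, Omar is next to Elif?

Treat {Zane,Cleo} as one block (2 orders) and {Omar,Elif} as another (2 orders).
That leaves 7 units to arrange: 2 × 2 × 7! = 4 × 5040 = 20160.

20160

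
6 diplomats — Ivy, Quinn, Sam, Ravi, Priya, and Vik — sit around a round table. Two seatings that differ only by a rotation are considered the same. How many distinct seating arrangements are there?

Around a circle, 6 distinct people have 6!/6 = (5)! = 120 rotationally distinct seatings.

120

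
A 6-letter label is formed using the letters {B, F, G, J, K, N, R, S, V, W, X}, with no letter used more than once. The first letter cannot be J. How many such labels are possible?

The first letter has 11−1 = 10 choices (anything except J).
The remaining 5 letters are filled from the other 10 symbols without repetition: 10 × 9 × 8 × 7 × 6 = 30240.
Total: 10 × 30240 = 302400.

302400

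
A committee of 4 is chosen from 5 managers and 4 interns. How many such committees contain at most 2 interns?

Split by how many interns are chosen (0 through 2).
Sum: C(4,0)·C(5,4) + C(4,1)·C(5,3) + C(4,2)·C(5,2) = 5 + 40 + 60 = 105.

105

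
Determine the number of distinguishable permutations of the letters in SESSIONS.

1680

SESSIONS has 8 letters with S appearing 4 times.
So there are 8! / (4!) = 1680 distinguishable arrangements.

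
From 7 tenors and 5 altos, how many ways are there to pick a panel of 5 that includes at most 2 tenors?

246

Split by how many tenors are chosen (0 through 2).
Sum: C(7,0)·C(5,5) + C(7,1)·C(5,4) + C(7,2)·C(5,3) = 1 + 35 + 210 = 246.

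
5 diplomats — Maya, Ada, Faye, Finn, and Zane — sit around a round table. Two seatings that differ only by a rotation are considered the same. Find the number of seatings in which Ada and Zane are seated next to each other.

Treat {Ada, Zane} as one unit (2 internal orders) and seat the resulting 4 units around the table: (3)! circular arrangements.
So 2 × (3)! = 2 × 6 = 12.

12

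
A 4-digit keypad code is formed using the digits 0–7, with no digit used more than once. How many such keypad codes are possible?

1680

Choose and order 4 of the 8 symbols: the first digit has 8 options, the next 7, then 6, 5.
8 × 7 × 6 × 5 = 1680.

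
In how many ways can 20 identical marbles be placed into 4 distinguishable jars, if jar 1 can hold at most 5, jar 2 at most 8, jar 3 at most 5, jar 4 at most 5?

20

By stars and bars, unrestricted non-negative solutions to x_1+…+x_4 = 20 number C(20+3,3) = 1771.
Subtract solutions that violate a single cap (substitute x_i' = x_i − (cap_i+1)): x_1 ≥ 6 gives C(17,3) = 680; x_2 ≥ 9 gives C(14,3) = 364; x_3 ≥ 6 gives C(17,3) = 680; x_4 ≥ 6 gives C(17,3) = 680. Together 2404.
Add back pairs where two caps are both exceeded: 56 + 165 + 165 + 56 + 56 + 165 = 663.
Subtract triples: 0 + 0 + 10 + 0 = 10.
By inclusion–exclusion the count is 1771 − 2404 + 663 − 10 = 20.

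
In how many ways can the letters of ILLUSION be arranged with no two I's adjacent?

There are 8!/(2!·2!) = 10080 arrangements of ILLUSION in total.
If the two I's are adjacent, glue them into one block, leaving 7 items to arrange: (7)!/(2!) = 2520 ways.
Hence 10080 − 2520 = 7560.

7560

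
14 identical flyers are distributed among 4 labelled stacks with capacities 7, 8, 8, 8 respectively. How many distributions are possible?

428

Without the upper bounds there are C(17,3) = 680 ways to split 14 among 4 stacks.
Subtract solutions that violate a single cap (substitute x_i' = x_i − (cap_i+1)): x_1 ≥ 8 gives C(9,3) = 84; x_2 ≥ 9 gives C(8,3) = 56; x_3 ≥ 9 gives C(8,3) = 56; x_4 ≥ 9 gives C(8,3) = 56. Together 252.
No two caps can be exceeded simultaneously, so the pair terms are all 0.
By inclusion–exclusion the count is 680 − 252 + 0 = 428.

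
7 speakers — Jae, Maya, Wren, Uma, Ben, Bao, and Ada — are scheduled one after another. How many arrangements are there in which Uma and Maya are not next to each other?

Of the 7! = 5040 arrangements, those with Uma and Maya adjacent number 2 × 6! = 1440 (treat the pair as a block with 2 internal orders).
So 5040 − 1440 = 3600 arrangements keep them apart.

3600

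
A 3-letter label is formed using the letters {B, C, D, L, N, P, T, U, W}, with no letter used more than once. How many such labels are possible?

With no repetition, fill the 3 letters in order: 9 choices, then 8, down to 7.
9 × 8 × 7 = 504.

504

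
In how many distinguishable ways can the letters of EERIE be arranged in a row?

20

EERIE has 5 letters with E appearing 3 times.
So there are 5! / (3!) = 20 distinguishable arrangements.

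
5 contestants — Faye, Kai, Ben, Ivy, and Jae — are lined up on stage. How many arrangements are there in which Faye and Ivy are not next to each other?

Of the 5! = 120 arrangements, those with Faye and Ivy adjacent number 2 × 4! = 48 (treat the pair as a block with 2 internal orders).
So 120 − 48 = 72 arrangements keep them apart.

72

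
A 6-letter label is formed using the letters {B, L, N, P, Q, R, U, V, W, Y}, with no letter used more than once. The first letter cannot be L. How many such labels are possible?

136080

The first letter has 10−1 = 9 choices (anything except L).
The remaining 5 letters are filled from the other 9 symbols without repetition: 9 × 8 × 7 × 6 × 5 = 15120.
Total: 9 × 15120 = 136080.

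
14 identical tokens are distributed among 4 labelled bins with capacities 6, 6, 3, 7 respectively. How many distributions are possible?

Without the upper bounds there are C(17,3) = 680 ways to split 14 among 4 bins.
Subtract solutions that violate a single cap (substitute x_i' = x_i − (cap_i+1)): x_1 ≥ 7 gives C(10,3) = 120; x_2 ≥ 7 gives C(10,3) = 120; x_3 ≥ 4 gives C(13,3) = 286; x_4 ≥ 8 gives C(9,3) = 84. Together 610.
Add back pairs where two caps are both exceeded: 1 + 20 + 0 + 20 + 0 + 10 = 51.
By inclusion–exclusion the count is 680 − 610 + 51 = 121.

121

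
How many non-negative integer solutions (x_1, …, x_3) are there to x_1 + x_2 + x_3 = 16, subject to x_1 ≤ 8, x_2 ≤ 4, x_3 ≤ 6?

6

Without the upper bounds there are C(18,2) = 153 ways to split 16 among 3 variables.
Subtract solutions that violate a single cap (substitute x_i' = x_i − (cap_i+1)): x_1 ≥ 9 gives C(9,2) = 36; x_2 ≥ 5 gives C(13,2) = 78; x_3 ≥ 7 gives C(11,2) = 55. Together 169.
Add back pairs where two caps are both exceeded: 6 + 1 + 15 = 22.
By inclusion–exclusion the count is 153 − 169 + 22 = 6.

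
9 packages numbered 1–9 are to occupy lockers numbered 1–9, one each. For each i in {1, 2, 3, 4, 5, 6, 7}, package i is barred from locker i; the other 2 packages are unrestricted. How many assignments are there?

165016

Let Aᵢ (for 1 ≤ i ≤ 7) be the placements that put package i in its forbidden locker. Any j of these fix j positions, leaving (9−j)! ways to fill the rest, and there are C(7,j) ways to pick which j.
By inclusion–exclusion, the number of valid placements is Σ_{j=0}^{7} (−1)^j C(7,j)·(9−j)!.
Computing: 362880 − 282240 + 105840 − 25200 + 4200 − 504 + 42 − 2 = 165016.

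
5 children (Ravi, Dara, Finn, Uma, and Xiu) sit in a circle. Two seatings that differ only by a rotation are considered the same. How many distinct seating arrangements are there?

Seat Ravi anywhere (absorbing the rotational symmetry), then permute the other 4: (4)! = 24.

24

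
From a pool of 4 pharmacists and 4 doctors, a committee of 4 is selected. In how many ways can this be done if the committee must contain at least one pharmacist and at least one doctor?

68

Unrestricted: C(8,4) = 70 ways to pick any 4 of the 8.
Selections missing a whole group: no pharmacists → C(4,4) = 1; no doctors → C(4,4) = 1.
Both groups omitted at once is impossible, so 70 − 2 = 68.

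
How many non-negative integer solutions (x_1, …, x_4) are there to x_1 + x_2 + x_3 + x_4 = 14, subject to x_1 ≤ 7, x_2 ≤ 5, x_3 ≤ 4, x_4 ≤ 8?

By stars and bars, unrestricted non-negative solutions to x_1+…+x_4 = 14 number C(14+3,3) = 680.
Subtract solutions that violate a single cap (substitute x_i' = x_i − (cap_i+1)): x_1 ≥ 8 gives C(9,3) = 84; x_2 ≥ 6 gives C(11,3) = 165; x_3 ≥ 5 gives C(12,3) = 220; x_4 ≥ 9 gives C(8,3) = 56. Together 525.
Add back pairs where two caps are both exceeded: 1 + 4 + 0 + 20 + 0 + 1 = 26.
By inclusion–exclusion the count is 680 − 525 + 26 = 181.

181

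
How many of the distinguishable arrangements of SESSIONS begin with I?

Fix I in the first position and arrange the remaining 7 letters.
Those 7 letters have S appearing 4 times, giving (7)!/(4!) = 210.

210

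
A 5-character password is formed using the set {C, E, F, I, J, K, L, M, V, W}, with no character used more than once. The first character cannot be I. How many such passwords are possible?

The first character has 10−1 = 9 choices (anything except I).
The remaining 4 characters are filled from the other 9 symbols without repetition: 9 × 8 × 7 × 6 = 3024.
Total: 9 × 3024 = 27216.

27216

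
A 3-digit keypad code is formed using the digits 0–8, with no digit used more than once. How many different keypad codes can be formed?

This is a permutation of 3 out of 9: P(9,3) = 9!/6!.
9 × 8 × 7 = 504.

504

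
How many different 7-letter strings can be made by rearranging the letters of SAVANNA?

The 7 letters of SAVANNA have repeats: A appearing 3 times and N appearing twice.
So there are 7! / (3!·2!) = 420 distinguishable arrangements.

420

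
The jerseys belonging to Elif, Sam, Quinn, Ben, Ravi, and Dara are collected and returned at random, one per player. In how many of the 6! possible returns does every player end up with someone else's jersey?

265

This is the derangement count D_6: permutations of 6 items with no fixed point.
By inclusion–exclusion this is Σ_{j=0}^{6} (−1)^j C(6,j)·(6−j)!.
Computing: 720 − 720 + 360 − 120 + 30 − 6 + 1 = 265.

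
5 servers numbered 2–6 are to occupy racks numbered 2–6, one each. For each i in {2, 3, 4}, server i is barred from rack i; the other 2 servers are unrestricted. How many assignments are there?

64

Let Aᵢ (for i ∈ {2, 3, 4}) be the placements that put server i in its forbidden rack. Any j of these fix j positions, leaving (5−j)! ways to fill the rest, and there are C(3,j) ways to pick which j.
By inclusion–exclusion, the number of valid placements is Σ_{j=0}^{3} (−1)^j C(3,j)·(5−j)!.
Computing: 120 − 72 + 18 − 2 = 64.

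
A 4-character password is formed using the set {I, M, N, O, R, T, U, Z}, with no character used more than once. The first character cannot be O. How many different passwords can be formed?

The first character has 8−1 = 7 choices (anything except O).
The remaining 3 characters are filled from the other 7 symbols without repetition: 7 × 6 × 5 = 210.
Total: 7 × 210 = 1470.

1470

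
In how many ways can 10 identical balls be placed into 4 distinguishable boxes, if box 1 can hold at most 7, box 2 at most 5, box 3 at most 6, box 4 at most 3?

138

By stars and bars, unrestricted non-negative solutions to x_1+…+x_4 = 10 number C(10+3,3) = 286.
Subtract solutions that violate a single cap (substitute x_i' = x_i − (cap_i+1)): x_1 ≥ 8 gives C(5,3) = 10; x_2 ≥ 6 gives C(7,3) = 35; x_3 ≥ 7 gives C(6,3) = 20; x_4 ≥ 4 gives C(9,3) = 84. Together 149.
Add back pairs where two caps are both exceeded: 0 + 0 + 0 + 0 + 1 + 0 = 1.
By inclusion–exclusion the count is 286 − 149 + 1 = 138.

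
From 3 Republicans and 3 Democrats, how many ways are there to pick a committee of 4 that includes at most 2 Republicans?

12

Split by how many Republicans are chosen (0 through 2).
Sum: C(3,0)·C(3,4) + C(3,1)·C(3,3) + C(3,2)·C(3,2) = 0 + 3 + 9 = 12.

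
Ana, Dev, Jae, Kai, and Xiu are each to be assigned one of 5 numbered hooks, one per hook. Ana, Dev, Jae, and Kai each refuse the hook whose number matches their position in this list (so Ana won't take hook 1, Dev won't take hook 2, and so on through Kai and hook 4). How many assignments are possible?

53

Let Aᵢ (for 1 ≤ i ≤ 4) be the placements that put person i in their forbidden hook. Any j of these fix j positions, leaving (5−j)! ways to fill the rest, and there are C(4,j) ways to pick which j.
By inclusion–exclusion, the number of valid placements is Σ_{j=0}^{4} (−1)^j C(4,j)·(5−j)!.
Computing: 120 − 96 + 36 − 8 + 1 = 53.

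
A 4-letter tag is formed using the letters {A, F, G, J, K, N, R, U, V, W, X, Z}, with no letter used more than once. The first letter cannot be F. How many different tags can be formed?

The first letter has 12−1 = 11 choices (anything except F).
The remaining 3 letters are filled from the other 11 symbols without repetition: 11 × 10 × 9 = 990.
Total: 11 × 990 = 10890.

10890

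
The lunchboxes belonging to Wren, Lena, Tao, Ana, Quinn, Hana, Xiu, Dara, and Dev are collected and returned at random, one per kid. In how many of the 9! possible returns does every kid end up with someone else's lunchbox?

Count assignments avoiding every fixed point. For any j of the 9 kids fixed to their own lunchbox, the other 9−j can be arranged in (9−j)! ways.
By inclusion–exclusion this is Σ_{j=0}^{9} (−1)^j C(9,j)·(9−j)!.
Computing: 362880 − 362880 + 181440 − 60480 + 15120 − 3024 + 504 − 72 + 9 − 1 = 133496.

133496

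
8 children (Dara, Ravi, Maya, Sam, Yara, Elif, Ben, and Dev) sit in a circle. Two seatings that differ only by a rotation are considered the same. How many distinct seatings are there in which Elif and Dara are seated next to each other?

1440

Treat {Elif, Dara} as one unit (2 internal orders) and seat the resulting 7 units around the table: (6)! circular arrangements.
So 2 × (6)! = 2 × 720 = 1440.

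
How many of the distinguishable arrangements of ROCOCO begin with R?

10

Fix R in the first position and arrange the remaining 5 letters.
Those 5 letters have C appearing twice and O appearing 3 times, giving (5)!/(3!·2!) = 10.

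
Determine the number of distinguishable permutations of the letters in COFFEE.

180

Letter multiplicities in COFFEE: C×1, E×2, F×2, O×1.
Dividing 6! = 720 by 2!·2! = 4 for the repeated letters gives 180.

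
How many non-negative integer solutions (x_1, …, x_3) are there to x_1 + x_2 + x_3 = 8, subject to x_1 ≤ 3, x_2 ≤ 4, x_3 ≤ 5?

14

Without the upper bounds there are C(10,2) = 45 ways to split 8 among 3 variables.
Subtract solutions that violate a single cap (substitute x_i' = x_i − (cap_i+1)): x_1 ≥ 4 gives C(6,2) = 15; x_2 ≥ 5 gives C(5,2) = 10; x_3 ≥ 6 gives C(4,2) = 6. Together 31.
No two caps can be exceeded simultaneously, so the pair terms are all 0.
By inclusion–exclusion the count is 45 − 31 + 0 = 14.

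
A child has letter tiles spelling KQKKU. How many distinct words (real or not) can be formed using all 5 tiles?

20

The 5 letters of KQKKU have repeats: K appearing 3 times.
Dividing 5! = 120 by 3! = 6 for the repeated letters gives 20.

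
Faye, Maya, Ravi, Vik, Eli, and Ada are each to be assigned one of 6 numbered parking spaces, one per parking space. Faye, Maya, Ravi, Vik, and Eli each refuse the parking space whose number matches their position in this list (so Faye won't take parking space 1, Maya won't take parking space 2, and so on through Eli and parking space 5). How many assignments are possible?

Let Aᵢ (for 1 ≤ i ≤ 5) be the placements that put person i in their forbidden parking space. Any j of these fix j positions, leaving (6−j)! ways to fill the rest, and there are C(5,j) ways to pick which j.
By inclusion–exclusion, the number of valid placements is Σ_{j=0}^{5} (−1)^j C(5,j)·(6−j)!.
Computing: 720 − 600 + 240 − 60 + 10 − 1 = 309.

309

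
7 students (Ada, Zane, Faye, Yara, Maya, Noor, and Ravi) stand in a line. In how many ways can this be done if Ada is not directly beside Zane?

3600

Of the 7! = 5040 arrangements, those with Ada and Zane adjacent number 2 × 6! = 1440 (treat the pair as a block with 2 internal orders).
So 5040 − 1440 = 3600 arrangements keep them apart.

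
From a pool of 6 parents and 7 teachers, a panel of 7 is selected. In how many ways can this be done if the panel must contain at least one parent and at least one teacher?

With no constraint there are C(13,7) = 1716 possible selections.
Selections missing a whole group: no parents → C(7,7) = 1; no teachers → C(6,7) = 0.
Both groups omitted at once is impossible, so 1716 − 1 = 1715.

1715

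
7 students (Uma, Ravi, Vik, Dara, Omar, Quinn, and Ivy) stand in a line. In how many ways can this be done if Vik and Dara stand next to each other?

1440

Treat {Vik, Dara} as a single unit. There are 6 units to order, and the pair itself can be ordered 2 ways.
That gives 2 × 6! = 2 × 720 = 1440.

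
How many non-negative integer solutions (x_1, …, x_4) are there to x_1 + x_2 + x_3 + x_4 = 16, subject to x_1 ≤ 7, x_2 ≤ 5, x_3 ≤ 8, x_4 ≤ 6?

Ignoring the caps, the number of non-negative solutions to x_1+…+x_4 = 16 is C(19,3) = 969.
Subtract solutions that violate a single cap (substitute x_i' = x_i − (cap_i+1)): x_1 ≥ 8 gives C(11,3) = 165; x_2 ≥ 6 gives C(13,3) = 286; x_3 ≥ 9 gives C(10,3) = 120; x_4 ≥ 7 gives C(12,3) = 220. Together 791.
Add back pairs where two caps are both exceeded: 10 + 0 + 4 + 4 + 20 + 1 = 39.
By inclusion–exclusion the count is 969 − 791 + 39 = 217.

217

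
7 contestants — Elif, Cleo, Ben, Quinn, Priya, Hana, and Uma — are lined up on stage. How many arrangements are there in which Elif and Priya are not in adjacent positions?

There are 7! = 5040 arrangements in all. If Elif and Priya are adjacent, merging them into one block gives 2·(6)! = 1440 arrangements.
Complementary counting: 5040 − 1440 = 3600.

3600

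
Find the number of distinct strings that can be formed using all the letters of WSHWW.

20

WSHWW has 5 letters with W appearing 3 times.
So there are 5! / (3!) = 20 distinguishable arrangements.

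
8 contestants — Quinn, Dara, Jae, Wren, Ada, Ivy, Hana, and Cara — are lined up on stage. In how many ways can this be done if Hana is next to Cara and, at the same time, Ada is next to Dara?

2880

Treat {Hana,Cara} as one block (2 orders) and {Ada,Dara} as another (2 orders).
That leaves 6 units to arrange: 2 × 2 × 6! = 4 × 720 = 2880.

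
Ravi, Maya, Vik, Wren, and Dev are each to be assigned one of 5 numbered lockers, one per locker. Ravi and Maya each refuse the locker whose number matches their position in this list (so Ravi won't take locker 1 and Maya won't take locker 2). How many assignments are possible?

78

Let Aᵢ (for i ∈ {1, 2}) be the placements that put person i in their forbidden locker. Any j of these fix j positions, leaving (5−j)! ways to fill the rest, and there are C(2,j) ways to pick which j.
By inclusion–exclusion, the number of valid placements is Σ_{j=0}^{2} (−1)^j C(2,j)·(5−j)!.
Computing: 120 − 48 + 6 = 78.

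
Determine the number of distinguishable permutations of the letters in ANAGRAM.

The 7 letters of ANAGRAM have repeats: A appearing 3 times.
Dividing 7! = 5040 by 3! = 6 for the repeated letters gives 840.

840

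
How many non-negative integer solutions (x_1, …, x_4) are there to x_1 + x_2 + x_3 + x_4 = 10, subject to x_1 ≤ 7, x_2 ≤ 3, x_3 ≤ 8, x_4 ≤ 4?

136

By stars and bars, unrestricted non-negative solutions to x_1+…+x_4 = 10 number C(10+3,3) = 286.
Subtract solutions that violate a single cap (substitute x_i' = x_i − (cap_i+1)): x_1 ≥ 8 gives C(5,3) = 10; x_2 ≥ 4 gives C(9,3) = 84; x_3 ≥ 9 gives C(4,3) = 4; x_4 ≥ 5 gives C(8,3) = 56. Together 154.
Add back pairs where two caps are both exceeded: 0 + 0 + 0 + 0 + 4 + 0 = 4.
By inclusion–exclusion the count is 286 − 154 + 4 = 136.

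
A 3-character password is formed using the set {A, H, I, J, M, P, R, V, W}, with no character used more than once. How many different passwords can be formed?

With no repetition, fill the 3 characters in order: 9 choices, then 8, down to 7.
9 × 8 × 7 = 504.

504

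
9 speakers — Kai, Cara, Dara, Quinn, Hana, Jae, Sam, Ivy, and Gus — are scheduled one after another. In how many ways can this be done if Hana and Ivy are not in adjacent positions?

Of the 9! = 362880 arrangements, those with Hana and Ivy adjacent number 2 × 8! = 80640 (treat the pair as a block with 2 internal orders).
So 362880 − 80640 = 282240 arrangements keep them apart.

282240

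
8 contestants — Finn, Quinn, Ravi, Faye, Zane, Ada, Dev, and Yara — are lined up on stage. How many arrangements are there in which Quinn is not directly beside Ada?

Of the 8! = 40320 arrangements, those with Quinn and Ada adjacent number 2 × 7! = 10080 (treat the pair as a block with 2 internal orders).
Complementary counting: 40320 − 10080 = 30240.

30240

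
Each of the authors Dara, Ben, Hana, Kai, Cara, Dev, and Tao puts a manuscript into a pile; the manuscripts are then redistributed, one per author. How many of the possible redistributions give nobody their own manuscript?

Let Aᵢ be the assignments in which author i gets their own manuscript. We want the size of the complement of A₁∪…∪A_7.
By inclusion–exclusion this is Σ_{j=0}^{7} (−1)^j C(7,j)·(7−j)!.
Computing: 5040 − 5040 + 2520 − 840 + 210 − 42 + 7 − 1 = 1854.

1854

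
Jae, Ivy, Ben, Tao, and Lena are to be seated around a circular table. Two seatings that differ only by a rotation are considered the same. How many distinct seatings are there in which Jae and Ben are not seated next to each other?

All circular seatings of 5 people number (4)! = 24.
Seatings with Jae beside Ben: treat them as a block with 2 internal orders, giving 2 × (3)! = 12.
Subtracting, 24 − 12 = 12.

12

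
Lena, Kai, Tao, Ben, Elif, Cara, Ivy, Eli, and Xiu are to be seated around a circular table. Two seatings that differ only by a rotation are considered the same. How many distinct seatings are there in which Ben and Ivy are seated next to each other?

Treat {Ben, Ivy} as one unit (2 internal orders) and seat the resulting 8 units around the table: (7)! circular arrangements.
So 2 × (7)! = 2 × 5040 = 10080.

10080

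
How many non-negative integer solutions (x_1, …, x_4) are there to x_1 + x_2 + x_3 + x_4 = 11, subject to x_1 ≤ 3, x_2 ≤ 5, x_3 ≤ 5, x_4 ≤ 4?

68

Without the upper bounds there are C(14,3) = 364 ways to split 11 among 4 variables.
Subtract solutions that violate a single cap (substitute x_i' = x_i − (cap_i+1)): x_1 ≥ 4 gives C(10,3) = 120; x_2 ≥ 6 gives C(8,3) = 56; x_3 ≥ 6 gives C(8,3) = 56; x_4 ≥ 5 gives C(9,3) = 84. Together 316.
Add back pairs where two caps are both exceeded: 4 + 4 + 10 + 0 + 1 + 1 = 20.
By inclusion–exclusion the count is 364 − 316 + 20 = 68.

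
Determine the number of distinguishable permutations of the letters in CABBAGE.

1260

Letter multiplicities in CABBAGE: A×2, B×2, C×1, E×1, G×1.
The number of distinct arrangements is 7!/(2!·2!) = 5040/4 = 1260.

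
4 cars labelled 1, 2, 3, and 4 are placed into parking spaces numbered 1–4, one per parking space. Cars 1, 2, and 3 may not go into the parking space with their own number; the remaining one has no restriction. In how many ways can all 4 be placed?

Let Aᵢ (for i ∈ {1, 2, 3}) be the placements that put car i in its forbidden parking space. Any j of these fix j positions, leaving (4−j)! ways to fill the rest, and there are C(3,j) ways to pick which j.
By inclusion–exclusion, the number of valid placements is Σ_{j=0}^{3} (−1)^j C(3,j)·(4−j)!.
Computing: 24 − 18 + 6 − 1 = 11.

11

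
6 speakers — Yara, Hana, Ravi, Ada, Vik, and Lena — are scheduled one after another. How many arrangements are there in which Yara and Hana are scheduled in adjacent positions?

240

Treat {Yara, Hana} as a single unit. There are 5 units to order, and the pair itself can be ordered 2 ways.
So the count is 2·(5)! = 240.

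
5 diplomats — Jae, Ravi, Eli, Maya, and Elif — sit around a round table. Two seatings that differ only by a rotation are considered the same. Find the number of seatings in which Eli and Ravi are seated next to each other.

Treat {Eli, Ravi} as one unit (2 internal orders) and seat the resulting 4 units around the table: (3)! circular arrangements.
So 2 × (3)! = 2 × 6 = 12.

12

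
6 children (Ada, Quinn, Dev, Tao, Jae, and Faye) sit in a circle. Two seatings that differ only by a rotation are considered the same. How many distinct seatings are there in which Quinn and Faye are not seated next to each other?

72

All circular seatings of 6 people number (5)! = 120.
Seatings with Quinn beside Faye: treat them as a block with 2 internal orders, giving 2 × (4)! = 48.
Subtracting, 120 − 48 = 72.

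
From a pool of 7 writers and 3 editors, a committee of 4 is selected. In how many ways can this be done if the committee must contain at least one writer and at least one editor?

175

Total 4-person selections from all 10: C(10,4) = 210.
Subtract selections that omit an entire group: no writers → C(3,4) = 0; no editors → C(7,4) = 35.
Both groups omitted at once is impossible, so 210 − 35 = 175.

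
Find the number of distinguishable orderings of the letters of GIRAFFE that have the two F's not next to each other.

1800

There are 7!/(2!) = 2520 arrangements of GIRAFFE in total.
Arrangements with the F's together: treat FF as one letter, giving (6)! = 720.
Subtracting, 2520 − 720 = 1800 arrangements keep the F's apart.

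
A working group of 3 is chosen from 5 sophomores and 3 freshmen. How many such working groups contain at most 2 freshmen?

55

Split by how many freshmen are chosen (0 through 2).
Sum: C(3,0)·C(5,3) + C(3,1)·C(5,2) + C(3,2)·C(5,1) = 10 + 30 + 15 = 55.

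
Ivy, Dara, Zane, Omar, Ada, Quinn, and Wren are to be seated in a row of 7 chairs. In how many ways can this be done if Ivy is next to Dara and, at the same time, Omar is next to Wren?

480

Treat {Ivy,Dara} as one block (2 orders) and {Omar,Wren} as another (2 orders).
That leaves 5 units to arrange: 2 × 2 × 5! = 4 × 120 = 480.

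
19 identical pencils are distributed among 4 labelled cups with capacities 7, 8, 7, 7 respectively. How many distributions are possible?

Without the upper bounds there are C(22,3) = 1540 ways to split 19 among 4 cups.
Subtract solutions that violate a single cap (substitute x_i' = x_i − (cap_i+1)): x_1 ≥ 8 gives C(14,3) = 364; x_2 ≥ 9 gives C(13,3) = 286; x_3 ≥ 8 gives C(14,3) = 364; x_4 ≥ 8 gives C(14,3) = 364. Together 1378.
Add back pairs where two caps are both exceeded: 10 + 20 + 20 + 10 + 10 + 20 = 90.
By inclusion–exclusion the count is 1540 − 1378 + 90 = 252.

252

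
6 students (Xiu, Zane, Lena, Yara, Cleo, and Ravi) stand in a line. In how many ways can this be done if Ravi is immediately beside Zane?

240

Place the 4 others and the Ravi-Zane pair as 5 objects in a line; the pair has 2 internal arrangements.
That gives 2 × 5! = 2 × 120 = 240.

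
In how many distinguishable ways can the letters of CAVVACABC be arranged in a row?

5040

Letter multiplicities in CAVVACABC: A×3, B×1, C×3, V×2.
The number of distinct arrangements is 9!/(3!·3!·2!) = 362880/72 = 5040.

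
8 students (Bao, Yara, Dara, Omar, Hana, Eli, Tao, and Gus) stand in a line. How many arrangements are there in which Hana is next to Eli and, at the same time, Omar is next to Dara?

2880

Treat {Hana,Eli} as one block (2 orders) and {Omar,Dara} as another (2 orders).
That leaves 6 units to arrange: 2 × 2 × 6! = 4 × 720 = 2880.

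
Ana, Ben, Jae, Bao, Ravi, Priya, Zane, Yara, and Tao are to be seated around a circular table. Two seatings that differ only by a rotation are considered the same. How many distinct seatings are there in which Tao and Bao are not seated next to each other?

Without the restriction there are (8)! = 40320 seatings.
Those with Tao next to Bao: fuse the pair into one unit and seat 8 units around a circle — 2·(7)! = 10080.
Subtracting, 40320 − 10080 = 30240.

30240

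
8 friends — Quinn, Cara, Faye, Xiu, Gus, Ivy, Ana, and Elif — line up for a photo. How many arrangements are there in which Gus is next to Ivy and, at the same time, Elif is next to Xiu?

Treat {Gus,Ivy} as one block (2 orders) and {Elif,Xiu} as another (2 orders).
That leaves 6 units to arrange: 2 × 2 × 6! = 4 × 720 = 2880.

2880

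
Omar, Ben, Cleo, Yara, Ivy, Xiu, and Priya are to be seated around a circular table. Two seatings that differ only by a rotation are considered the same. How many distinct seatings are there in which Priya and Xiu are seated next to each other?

Glue Priya and Xiu into a block (2 internal orders). Seating 6 units around a circle gives (5)! arrangements.
So 2 × (5)! = 2 × 120 = 240.

240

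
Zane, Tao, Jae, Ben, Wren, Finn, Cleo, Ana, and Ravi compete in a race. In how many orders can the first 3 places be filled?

This is an ordered selection of 3 from 9: P(9,3).
That gives 9 × 8 × 7 = 504.

504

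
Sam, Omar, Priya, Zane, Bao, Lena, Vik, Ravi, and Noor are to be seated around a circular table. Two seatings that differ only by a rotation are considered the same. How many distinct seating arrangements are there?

Fix one person's seat to break rotational symmetry; the remaining 8 people can be arranged in (8)! = 40320 ways.

40320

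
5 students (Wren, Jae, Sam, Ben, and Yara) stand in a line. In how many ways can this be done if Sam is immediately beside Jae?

Treat {Sam, Jae} as a single unit. There are 4 units to order, and the pair itself can be ordered 2 ways.
That gives 2 × 4! = 2 × 24 = 48.

48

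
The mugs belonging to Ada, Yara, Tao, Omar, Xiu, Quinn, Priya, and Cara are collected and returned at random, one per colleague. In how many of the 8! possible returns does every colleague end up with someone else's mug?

Let Aᵢ be the assignments in which colleague i gets their own mug. We want the size of the complement of A₁∪…∪A_8.
By inclusion–exclusion this is Σ_{j=0}^{8} (−1)^j C(8,j)·(8−j)!.
Computing: 40320 − 40320 + 20160 − 6720 + 1680 − 336 + 56 − 8 + 1 = 14833.

14833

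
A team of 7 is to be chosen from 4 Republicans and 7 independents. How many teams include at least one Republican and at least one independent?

With no constraint there are C(11,7) = 330 possible selections.
Subtract selections that omit an entire group: no Republicans → C(7,7) = 1; no independents → C(4,7) = 0.
Both groups omitted at once is impossible, so 330 − 1 = 329.

329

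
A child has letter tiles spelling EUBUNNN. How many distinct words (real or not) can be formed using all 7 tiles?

420

The 7 letters of EUBUNNN have repeats: N appearing 3 times and U appearing twice.
Dividing 7! = 5040 by 3!·2! = 12 for the repeated letters gives 420.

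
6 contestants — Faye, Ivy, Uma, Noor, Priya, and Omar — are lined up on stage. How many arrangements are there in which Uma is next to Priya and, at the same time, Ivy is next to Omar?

96

Treat {Uma,Priya} as one block (2 orders) and {Ivy,Omar} as another (2 orders).
That leaves 4 units to arrange: 2 × 2 × 4! = 4 × 24 = 96.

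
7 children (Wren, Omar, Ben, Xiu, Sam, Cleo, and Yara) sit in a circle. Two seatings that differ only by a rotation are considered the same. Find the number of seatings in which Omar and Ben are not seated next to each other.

480

Without the restriction there are (6)! = 720 seatings.
Seatings with Omar beside Ben: treat them as a block with 2 internal orders, giving 2 × (5)! = 240.
Subtracting, 720 − 240 = 480.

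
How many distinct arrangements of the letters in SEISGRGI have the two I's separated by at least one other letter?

3780

There are 8!/(2!·2!·2!) = 5040 arrangements of SEISGRGI in total.
If the two I's are adjacent, glue them into one block, leaving 7 items to arrange: (7)!/(2!·2!) = 1260 ways.
Hence 5040 − 1260 = 3780.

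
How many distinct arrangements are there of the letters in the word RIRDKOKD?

5040

RIRDKOKD has 8 letters with D appearing twice, K appearing twice, and R appearing twice.
So there are 8! / (2!·2!·2!) = 5040 distinguishable arrangements.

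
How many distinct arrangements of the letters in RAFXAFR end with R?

With the last slot taken by R, it remains to arrange the other 6 letters (AFXAFR).
Those 6 letters have A appearing twice and F appearing twice, giving (6)!/(2!·2!) = 180.

180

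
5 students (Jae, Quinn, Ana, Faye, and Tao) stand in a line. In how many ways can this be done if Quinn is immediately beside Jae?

48

Glue Quinn and Jae into one block (2 internal orders), leaving 4 units to arrange in a row.
So the count is 2·(4)! = 48.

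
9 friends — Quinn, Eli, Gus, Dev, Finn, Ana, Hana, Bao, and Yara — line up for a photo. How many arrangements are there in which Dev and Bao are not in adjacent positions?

There are 9! = 362880 arrangements in all. If Dev and Bao are adjacent, merging them into one block gives 2·(8)! = 80640 arrangements.
Complementary counting: 362880 − 80640 = 282240.

282240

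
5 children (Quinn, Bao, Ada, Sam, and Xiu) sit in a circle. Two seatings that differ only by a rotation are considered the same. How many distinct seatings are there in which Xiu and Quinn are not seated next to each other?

Without the restriction there are (4)! = 24 seatings.
Seatings with Xiu beside Quinn: treat them as a block with 2 internal orders, giving 2 × (3)! = 12.
Subtracting, 24 − 12 = 12.

12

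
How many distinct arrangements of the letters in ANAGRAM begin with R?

Fix R in the first position and arrange the remaining 6 letters.
Those 6 letters have A appearing 3 times, giving (6)!/(3!) = 120.

120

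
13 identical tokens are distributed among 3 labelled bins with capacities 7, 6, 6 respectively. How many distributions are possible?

By stars and bars, unrestricted non-negative solutions to x_1+…+x_3 = 13 number C(13+2,2) = 105.
Subtract solutions that violate a single cap (substitute x_i' = x_i − (cap_i+1)): x_1 ≥ 8 gives C(7,2) = 21; x_2 ≥ 7 gives C(8,2) = 28; x_3 ≥ 7 gives C(8,2) = 28. Together 77.
No two caps can be exceeded simultaneously, so the pair terms are all 0.
By inclusion–exclusion the count is 105 − 77 + 0 = 28.

28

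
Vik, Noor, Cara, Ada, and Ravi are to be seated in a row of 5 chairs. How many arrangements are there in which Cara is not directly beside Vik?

72

Of the 5! = 120 arrangements, those with Cara and Vik adjacent number 2 × 4! = 48 (treat the pair as a block with 2 internal orders).
Complementary counting: 120 − 48 = 72.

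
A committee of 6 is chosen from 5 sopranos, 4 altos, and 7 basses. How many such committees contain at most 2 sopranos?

6072

Split by how many sopranos are chosen (0 through 2).
Sum: C(5,0)·C(11,6) + C(5,1)·C(11,5) + C(5,2)·C(11,4) = 462 + 2310 + 3300 = 6072.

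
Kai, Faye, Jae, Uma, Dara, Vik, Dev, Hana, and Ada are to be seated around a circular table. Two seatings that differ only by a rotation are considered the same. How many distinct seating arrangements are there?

40320

Fix one person's seat to break rotational symmetry; the remaining 8 people can be arranged in (8)! = 40320 ways.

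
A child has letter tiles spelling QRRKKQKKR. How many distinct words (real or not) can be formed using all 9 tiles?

QRRKKQKKR has 9 letters with K appearing 4 times, Q appearing twice, and R appearing 3 times.
So there are 9! / (4!·3!·2!) = 1260 distinguishable arrangements.

1260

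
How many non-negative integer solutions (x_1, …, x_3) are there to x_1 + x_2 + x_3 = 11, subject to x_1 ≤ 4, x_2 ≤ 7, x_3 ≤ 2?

Without the upper bounds there are C(13,2) = 78 ways to split 11 among 3 variables.
Subtract solutions that violate a single cap (substitute x_i' = x_i − (cap_i+1)): x_1 ≥ 5 gives C(8,2) = 28; x_2 ≥ 8 gives C(5,2) = 10; x_3 ≥ 3 gives C(10,2) = 45. Together 83.
Add back pairs where two caps are both exceeded: 0 + 10 + 1 = 11.
By inclusion–exclusion the count is 78 − 83 + 11 = 6.

6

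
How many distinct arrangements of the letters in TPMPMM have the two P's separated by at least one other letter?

40

There are 6!/(3!·2!) = 60 arrangements of TPMPMM in total.
If the two P's are adjacent, glue them into one block, leaving 5 items to arrange: (5)!/(3!) = 20 ways.
Subtracting, 60 − 20 = 40 arrangements keep the P's apart.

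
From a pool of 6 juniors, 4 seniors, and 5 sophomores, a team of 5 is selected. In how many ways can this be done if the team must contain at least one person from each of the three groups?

Total 5-person selections from all 15: C(15,5) = 3003.
Selections missing a whole group: no juniors → C(9,5) = 126; no seniors → C(11,5) = 462; no sophomores → C(10,5) = 252.
Add back selections omitting two groups (i.e. drawn from a single group): C(6,5) + C(4,5) + C(5,5) = 7.
By inclusion–exclusion: 3003 − 840 + 7 = 2170.

2170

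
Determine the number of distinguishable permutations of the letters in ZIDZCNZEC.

The 9 letters of ZIDZCNZEC have repeats: C appearing twice and Z appearing 3 times.
Dividing 9! = 362880 by 3!·2! = 12 for the repeated letters gives 30240.

30240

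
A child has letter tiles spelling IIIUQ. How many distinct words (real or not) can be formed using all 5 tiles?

The 5 letters of IIIUQ have repeats: I appearing 3 times.
Dividing 5! = 120 by 3! = 6 for the repeated letters gives 20.

20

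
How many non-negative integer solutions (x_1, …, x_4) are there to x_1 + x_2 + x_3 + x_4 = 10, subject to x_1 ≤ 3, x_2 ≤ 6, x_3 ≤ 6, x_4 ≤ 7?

Ignoring the caps, the number of non-negative solutions to x_1+…+x_4 = 10 is C(13,3) = 286.
Subtract solutions that violate a single cap (substitute x_i' = x_i − (cap_i+1)): x_1 ≥ 4 gives C(9,3) = 84; x_2 ≥ 7 gives C(6,3) = 20; x_3 ≥ 7 gives C(6,3) = 20; x_4 ≥ 8 gives C(5,3) = 10. Together 134.
No two caps can be exceeded simultaneously, so the pair terms are all 0.
By inclusion–exclusion the count is 286 − 134 + 0 = 152.

152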